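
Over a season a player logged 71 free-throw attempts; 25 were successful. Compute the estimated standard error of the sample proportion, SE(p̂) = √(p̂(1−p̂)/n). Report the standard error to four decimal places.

SE = 0.0567

p̂ = 25/71 = 0.35211.
p̂(1−p̂) = 0.228129.
SE = √(0.228129/71) = √0.003213085 = 0.0567.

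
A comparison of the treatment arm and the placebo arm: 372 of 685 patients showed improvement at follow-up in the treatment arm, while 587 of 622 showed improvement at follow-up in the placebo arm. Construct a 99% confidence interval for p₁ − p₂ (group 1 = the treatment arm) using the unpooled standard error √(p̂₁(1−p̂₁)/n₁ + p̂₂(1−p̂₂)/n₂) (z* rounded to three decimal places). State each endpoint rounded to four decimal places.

p̂₁ = 372/685 = 0.54307, p̂₂ = 587/622 = 0.94373; p̂₁ − p̂₂ = -0.40066.
SE = √(0.000362256 + 0.000085376) = √0.000447632 = 0.021157.
For 99% confidence, z* = 2.576. Margin = 2.576·0.021157 = 0.05450.
CI: -0.40066 ± 0.05450 = (-0.4552, -0.3462).

(-0.4552, -0.3462)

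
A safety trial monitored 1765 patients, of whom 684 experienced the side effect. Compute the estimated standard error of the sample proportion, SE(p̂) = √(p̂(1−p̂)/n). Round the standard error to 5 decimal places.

The sample proportion is 684/1765 = 0.38754.
p̂(1−p̂) = 0.38754·0.61246 = 0.237353.
Dividing by n and taking the root: √0.000134478 = 0.01160.

SE = 0.01160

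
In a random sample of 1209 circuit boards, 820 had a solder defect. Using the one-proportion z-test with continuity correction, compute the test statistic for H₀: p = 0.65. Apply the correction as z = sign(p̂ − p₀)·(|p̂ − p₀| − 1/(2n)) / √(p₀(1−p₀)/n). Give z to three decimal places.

z = 2.029

p̂ = 820/1209 = 0.67825. p̂ − p₀ = 0.028246.
1/(2n) = 0.000414.
Corrected numerator: |0.028246| − 0.000414 = 0.027832.
Null standard error: √(0.65·0.35/1209) = √0.000188172 = 0.013718.
z = (+)0.027832/0.013718 = 2.029.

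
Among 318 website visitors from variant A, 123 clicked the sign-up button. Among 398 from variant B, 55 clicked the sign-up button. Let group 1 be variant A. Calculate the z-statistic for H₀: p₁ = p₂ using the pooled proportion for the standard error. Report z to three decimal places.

z = 7.647

Sample proportions: p̂₁ = 123/318 = 0.38679 and p̂₂ = 55/398 = 0.13819.
Pooling: p̂ = 178/716 = 0.24860.
SE = √[p̂(1−p̂)(1/n₁+1/n₂)] = √[0.24860·0.75140·(1/318+1/398)] ≈ 0.032508.
z = (p̂₁ − p̂₂)/SE = (0.38679 − 0.13819)/0.032508 = 0.24860/0.032508 = 7.647.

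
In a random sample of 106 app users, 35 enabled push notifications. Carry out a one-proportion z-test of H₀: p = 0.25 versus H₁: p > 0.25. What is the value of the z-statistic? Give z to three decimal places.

z = 1.907

p̂ = 35/106 = 0.33019.
Under H₀, SE = √(p₀(1−p₀)/n) = √(0.25·0.75/106) = √0.001768868 = 0.042058.
z = (p̂ − p₀)/SE = (0.33019 − 0.25)/0.042058 = 1.907.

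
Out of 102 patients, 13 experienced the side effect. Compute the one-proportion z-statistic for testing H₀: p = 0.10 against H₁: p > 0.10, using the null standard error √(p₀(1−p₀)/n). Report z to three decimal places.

The sample proportion is 13/102 = 0.12745.
Null standard error: √(0.10·0.90/102) = √0.000882353 = 0.029704.
Test statistic: z = 0.02745/0.029704 = 0.924.

z = 0.924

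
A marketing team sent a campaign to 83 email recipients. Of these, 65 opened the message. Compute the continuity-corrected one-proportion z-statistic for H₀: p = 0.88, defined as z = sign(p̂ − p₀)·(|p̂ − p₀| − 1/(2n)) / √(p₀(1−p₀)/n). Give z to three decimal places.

Sample proportion p̂ = 65/83 = 0.78313. p̂ − p₀ = -0.096867.
1/(2n) = 0.006024.
Corrected numerator: |-0.096867| − 0.006024 = 0.090843.
Null standard error: √(0.88·0.12/83) = √0.001272289 = 0.035669.
z = (−)0.090843/0.035669 = -2.547.

z = -2.547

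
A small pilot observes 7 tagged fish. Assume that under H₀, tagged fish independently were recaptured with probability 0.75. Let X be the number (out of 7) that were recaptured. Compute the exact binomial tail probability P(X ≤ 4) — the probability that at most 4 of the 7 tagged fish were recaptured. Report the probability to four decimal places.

X ~ Binomial(n=7, p=0.75).
P(X ≤ 4) = Σ_{j=0}^{4} C(7,j)·0.75^j·0.25^{7−j}.
= 0.000061 + 0.001282 + 0.011536 + 0.057678 + 0.173035 = 0.2436.

P = 0.2436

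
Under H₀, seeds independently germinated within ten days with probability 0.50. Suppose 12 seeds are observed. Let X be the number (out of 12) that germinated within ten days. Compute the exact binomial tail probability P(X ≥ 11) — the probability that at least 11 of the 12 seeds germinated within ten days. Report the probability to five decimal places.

P = 0.00317

X is binomial with n = 12 and p = 0.50.
P(X ≥ 11) = C(12,11)·0.50^11·0.50^1 + C(12,12)·0.50^12·0.50^0.
= 0.002930 + 0.000244 = 0.00317.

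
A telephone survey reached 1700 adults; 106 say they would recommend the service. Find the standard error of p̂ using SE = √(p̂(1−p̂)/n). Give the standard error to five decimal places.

SE = 0.00586

With x = 106 successes in n = 1700, p̂ = 0.06235.
p̂(1−p̂) = 0.06235·0.93765 = 0.058462.
SE = √(0.058462/1700) = √0.000034389 = 0.00586.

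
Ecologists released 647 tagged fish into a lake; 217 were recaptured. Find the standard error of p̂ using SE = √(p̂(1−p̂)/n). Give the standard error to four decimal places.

p̂ = 217/647 = 0.33539.
p̂(1−p̂) = 0.33539·0.66461 = 0.222904.
SE = √(0.222904/647) = √0.000344519 = 0.0186.

SE = 0.0186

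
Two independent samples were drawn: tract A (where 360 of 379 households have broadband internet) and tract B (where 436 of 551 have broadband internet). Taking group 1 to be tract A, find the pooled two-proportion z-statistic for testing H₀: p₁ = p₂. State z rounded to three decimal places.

p̂₁ = 360/379 = 0.94987, p̂₂ = 436/551 = 0.79129.
Pooled p̂ = (360+436)/(379+551) = 796/930 = 0.85591.
SE = √[p̂(1−p̂)(1/n₁+1/n₂)] = √[0.85591·0.14409·(1/379+1/551)] ≈ 0.023435.
z = (p̂₁ − p̂₂)/SE = (0.94987 − 0.79129)/0.023435 = 0.15858/0.023435 = 6.767.

z = 6.767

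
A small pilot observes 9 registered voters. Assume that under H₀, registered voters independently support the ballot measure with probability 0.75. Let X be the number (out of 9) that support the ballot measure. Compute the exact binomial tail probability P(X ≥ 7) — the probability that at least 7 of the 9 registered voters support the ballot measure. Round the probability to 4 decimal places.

P = 0.6007

X ~ Binomial(n=9, p=0.75).
P(X ≥ 7) = C(9,7)·0.75^7·0.25^2 + C(9,8)·0.75^8·0.25^1 + C(9,9)·0.75^9·0.25^0.
= 0.300339 + 0.225254 + 0.075085 = 0.6007.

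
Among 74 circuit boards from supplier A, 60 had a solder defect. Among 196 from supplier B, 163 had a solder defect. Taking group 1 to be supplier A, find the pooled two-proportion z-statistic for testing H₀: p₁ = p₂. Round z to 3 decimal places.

z = -0.402

p̂₁ = 60/74 = 0.81081, p̂₂ = 163/196 = 0.83163.
Pooling: p̂ = 223/270 = 0.82593.
Pooled SE = √[0.1437723·0.01861555] ≈ 0.051734.
z = (p̂₁ − p̂₂)/SE = (0.81081 − 0.83163)/0.051734 = -0.02082/0.051734 = -0.402.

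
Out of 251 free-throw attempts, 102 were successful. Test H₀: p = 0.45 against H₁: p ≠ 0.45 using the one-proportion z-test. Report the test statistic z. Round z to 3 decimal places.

z = -1.389

The sample proportion is 102/251 = 0.40637.
Null standard error: √(0.45·0.55/251) = √0.000986056 = 0.031402.
z = (0.40637 − 0.45)/0.031402 = -0.04363/0.031402 = -1.389.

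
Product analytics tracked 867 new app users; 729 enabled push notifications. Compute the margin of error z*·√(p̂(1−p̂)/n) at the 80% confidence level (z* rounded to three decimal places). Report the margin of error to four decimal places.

p̂ = 729/867 = 0.84083.
Standard error of p̂: √(0.133835/867) = √0.000154365 = 0.012424.
The 80% critical value is z* = 1.282.
ME = 1.282·0.012424 = 0.0159.

ME = 0.0159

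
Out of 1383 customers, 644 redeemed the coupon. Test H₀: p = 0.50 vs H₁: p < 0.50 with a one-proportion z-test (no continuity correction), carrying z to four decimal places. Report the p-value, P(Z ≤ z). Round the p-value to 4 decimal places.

p̂ = 644/1383 = 0.46565.
SE₀ = √(0.50·0.50/1383) = 0.013445.
Test statistic (full precision, shown to 4 dp): z = (644/1383 − 0.50)/SE₀ ≈ -2.5545.
From the standard normal, P(Z ≤ z) = 0.0053.

p-value = 0.0053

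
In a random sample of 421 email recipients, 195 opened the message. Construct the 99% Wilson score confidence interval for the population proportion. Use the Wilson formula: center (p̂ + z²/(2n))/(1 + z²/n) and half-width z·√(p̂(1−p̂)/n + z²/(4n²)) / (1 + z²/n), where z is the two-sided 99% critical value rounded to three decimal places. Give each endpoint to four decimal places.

p̂ = 195/421 = 0.46318; z = 2.576, so z² = 6.635776.
1 + z²/n = 1.015762.
Center = (0.46318 + 0.007881)/1.015762 = 0.46375.
Radicand: p̂(1−p̂)/n + z²/(4n²) = 0.000590605 + 0.000009360 = 0.000599965.
Half-width = z·√(radicand)/denom = 2.576·0.024494/1.015762 = 0.06212.
So the interval runs from 0.4016 to 0.5259.

(0.4016, 0.5259)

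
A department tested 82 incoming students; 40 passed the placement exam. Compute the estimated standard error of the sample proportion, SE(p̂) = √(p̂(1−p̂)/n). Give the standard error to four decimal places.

SE = 0.0552

The sample proportion is 40/82 = 0.48780.
p̂(1−p̂) = 0.48780·0.51220 = 0.249851.
SE = √(0.249851/82) = √0.003046963 = 0.0552.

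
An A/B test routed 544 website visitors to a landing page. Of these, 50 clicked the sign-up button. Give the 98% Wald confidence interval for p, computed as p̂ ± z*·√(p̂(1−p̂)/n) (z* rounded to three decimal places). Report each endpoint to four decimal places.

Sample proportion p̂ = 50/544 = 0.09191.
Standard error of p̂: √(0.083464/544) = √0.000153426 = 0.012387.
The 98% critical value is z* = 2.326.
Margin of error: 2.326 × 0.012387 = 0.02881.
CI: 0.09191 ± 0.02881 = (0.0631, 0.1207).

(0.0631, 0.1207)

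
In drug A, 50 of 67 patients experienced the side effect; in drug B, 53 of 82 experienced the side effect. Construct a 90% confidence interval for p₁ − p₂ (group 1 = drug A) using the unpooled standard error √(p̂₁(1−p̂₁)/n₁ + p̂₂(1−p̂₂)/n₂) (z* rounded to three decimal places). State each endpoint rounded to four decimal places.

p̂₁ = 50/67 = 0.74627, p̂₂ = 53/82 = 0.64634; p̂₁ − p̂₂ = 0.09993.
SE = √(0.002826146 + 0.002787612) = √0.005613758 = 0.074925.
For 90% confidence, z* = 1.645. Margin of error = 0.12325.
So the interval runs from -0.0233 to 0.2232.

(-0.0233, 0.2232)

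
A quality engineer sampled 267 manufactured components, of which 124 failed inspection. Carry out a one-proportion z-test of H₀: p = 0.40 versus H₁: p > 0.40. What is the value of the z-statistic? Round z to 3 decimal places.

z = 2.149

Sample proportion p̂ = 124/267 = 0.46442.
SE₀ = √(0.40·0.60/267) = 0.029981.
Test statistic: z = 0.06442/0.029981 = 2.149.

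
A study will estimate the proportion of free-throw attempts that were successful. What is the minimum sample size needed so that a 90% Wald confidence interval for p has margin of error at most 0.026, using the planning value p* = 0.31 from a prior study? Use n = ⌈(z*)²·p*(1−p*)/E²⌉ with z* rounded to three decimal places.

For 90% confidence, z* = 1.645.
p*(1−p*) = 0.31·0.69 = 0.2139.
(z*)²·p*(1−p*)/E² = 2.706025·0.2139/0.000676 = 856.241.
Rounding up, n = 857.

n = 857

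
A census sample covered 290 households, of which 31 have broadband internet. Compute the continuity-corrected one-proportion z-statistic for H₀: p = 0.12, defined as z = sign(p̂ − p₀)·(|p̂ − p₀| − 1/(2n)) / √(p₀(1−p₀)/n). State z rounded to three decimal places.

Sample proportion p̂ = 31/290 = 0.10690. p̂ − p₀ = -0.013103.
1/(2n) = 0.001724.
Corrected numerator: |-0.013103| − 0.001724 = 0.011379.
Under H₀, SE = √(p₀(1−p₀)/n) = √(0.12·0.88/290) = √0.000364138 = 0.019082.
z = −0.011379/0.019082 = -0.596.

z = -0.596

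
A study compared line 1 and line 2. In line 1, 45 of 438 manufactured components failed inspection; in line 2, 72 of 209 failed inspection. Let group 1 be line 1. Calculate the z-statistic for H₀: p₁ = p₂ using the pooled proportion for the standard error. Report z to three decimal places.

z = -7.472

Sample proportions: p̂₁ = 45/438 = 0.10274 and p̂₂ = 72/209 = 0.34450.
Pooled p̂ = (45+72)/(438+209) = 117/647 = 0.18083.
Pooled SE = √[0.1481335·0.00706779] ≈ 0.032357.
z = -0.24176/0.032357 = -7.472.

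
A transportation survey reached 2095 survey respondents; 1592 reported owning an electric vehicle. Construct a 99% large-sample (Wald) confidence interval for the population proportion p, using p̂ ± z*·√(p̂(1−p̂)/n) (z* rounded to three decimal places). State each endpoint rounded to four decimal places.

(0.7359, 0.7839)

The sample proportion is 1592/2095 = 0.75990.
SE(p̂) = √(0.75990·0.24010/2095) = 0.009332.
z* = 2.576 at the 99% level.
Margin = 2.576·0.009332 = 0.02404.
Interval: 0.75990 ± 0.02404 → (0.7359, 0.7839).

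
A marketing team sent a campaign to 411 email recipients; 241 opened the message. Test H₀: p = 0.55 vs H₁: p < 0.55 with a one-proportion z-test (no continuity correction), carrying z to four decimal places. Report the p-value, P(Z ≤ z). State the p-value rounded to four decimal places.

p̂ = 241/411 = 0.58637.
Under H₀, SE = √(p₀(1−p₀)/n) = √(0.55·0.45/411) = √0.000602190 = 0.024540.
z = (p̂ − p₀)/SE = (241/411 − 0.55)/0.024540 ≈ 1.4823.
p-value = P(Z ≤ z) with z = 1.4823 → 0.9309.

p-value = 0.9309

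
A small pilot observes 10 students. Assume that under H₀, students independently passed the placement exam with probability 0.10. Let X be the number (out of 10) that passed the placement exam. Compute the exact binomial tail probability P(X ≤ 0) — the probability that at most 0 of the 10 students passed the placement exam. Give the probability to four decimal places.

X is binomial with n = 10 and p = 0.10.
P(X ≤ 0) = C(10,0)·0.10^0·0.90^10.
= 0.348678 = 0.3487.

P = 0.3487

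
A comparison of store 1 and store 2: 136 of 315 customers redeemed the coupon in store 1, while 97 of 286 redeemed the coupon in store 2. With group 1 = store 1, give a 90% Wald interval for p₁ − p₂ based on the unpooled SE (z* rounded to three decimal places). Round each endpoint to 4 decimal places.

(0.0276, 0.1576)

p̂₁ = 0.43175, p̂₂ = 0.33916, so the observed difference is 0.09259.
Unpooled SE = √(p̂₁(1−p̂₁)/n₁ + p̂₂(1−p̂₂)/n₂) = √(0.000778862 + 0.000783674) = 0.039529.
z* = 1.645 at the 90% level. Margin of error = 0.06503.
So the interval runs from 0.0276 to 0.1576.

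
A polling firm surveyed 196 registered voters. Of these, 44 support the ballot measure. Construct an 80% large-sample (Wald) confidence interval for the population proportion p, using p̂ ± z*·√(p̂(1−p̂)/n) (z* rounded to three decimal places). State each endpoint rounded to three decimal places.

Sample proportion p̂ = 44/196 = 0.22449.
SE(p̂) = √(0.22449·0.77551/196) = 0.029803.
z* = 1.282 at the 80% level.
Margin of error: 1.282 × 0.029803 = 0.03821.
Interval: 0.22449 ± 0.03821 → (0.186, 0.263).

(0.186, 0.263)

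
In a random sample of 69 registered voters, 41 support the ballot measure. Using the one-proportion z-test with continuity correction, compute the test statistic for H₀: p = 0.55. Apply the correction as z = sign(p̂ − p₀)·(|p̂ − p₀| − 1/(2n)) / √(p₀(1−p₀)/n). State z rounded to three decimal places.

z = 0.617

The sample proportion is 41/69 = 0.59420. p̂ − p₀ = 0.044203.
1/(2n) = 0.007246.
Corrected numerator: |0.044203| − 0.007246 = 0.036957.
Null standard error: √(0.55·0.45/69) = √0.003586957 = 0.059891.
z = +0.036957/0.059891 = 0.617.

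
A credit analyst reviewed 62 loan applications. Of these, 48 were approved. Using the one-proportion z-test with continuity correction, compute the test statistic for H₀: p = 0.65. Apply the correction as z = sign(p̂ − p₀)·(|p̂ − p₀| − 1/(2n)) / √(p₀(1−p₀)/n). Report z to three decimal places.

z = 1.917

The sample proportion is 48/62 = 0.77419. p̂ − p₀ = 0.124194.
1/(2n) = 0.008065.
Corrected numerator: |0.124194| − 0.008065 = 0.116129.
Null standard error: √(0.65·0.35/62) = √0.003669355 = 0.060575.
z = +0.116129/0.060575 = 1.917.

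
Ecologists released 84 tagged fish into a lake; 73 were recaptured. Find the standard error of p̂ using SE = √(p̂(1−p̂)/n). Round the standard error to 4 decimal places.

SE = 0.0368

p̂ = 73/84 = 0.86905.
p̂(1−p̂) = 0.113802.
Dividing by n and taking the root: √0.001354786 = 0.0368.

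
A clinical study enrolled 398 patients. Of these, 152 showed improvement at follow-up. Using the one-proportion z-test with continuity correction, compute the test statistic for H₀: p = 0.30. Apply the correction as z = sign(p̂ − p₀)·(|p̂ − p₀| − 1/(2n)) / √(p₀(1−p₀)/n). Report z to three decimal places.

Sample proportion p̂ = 152/398 = 0.38191. p̂ − p₀ = 0.081910.
1/(2n) = 0.001256.
Corrected numerator: |0.081910| − 0.001256 = 0.080654.
Null standard error: √(0.30·0.70/398) = √0.000527638 = 0.022970.
z = +0.080654/0.022970 = 3.511.

z = 3.511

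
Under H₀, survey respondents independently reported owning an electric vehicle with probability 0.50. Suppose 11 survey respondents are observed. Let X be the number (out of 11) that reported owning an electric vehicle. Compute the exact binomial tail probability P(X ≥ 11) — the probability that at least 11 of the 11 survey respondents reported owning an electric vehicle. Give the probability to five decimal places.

P = 0.00049

X is binomial with n = 11 and p = 0.50.
P(X ≥ 11) = C(11,11)·0.50^11·0.50^0.
= 0.000488 = 0.00049.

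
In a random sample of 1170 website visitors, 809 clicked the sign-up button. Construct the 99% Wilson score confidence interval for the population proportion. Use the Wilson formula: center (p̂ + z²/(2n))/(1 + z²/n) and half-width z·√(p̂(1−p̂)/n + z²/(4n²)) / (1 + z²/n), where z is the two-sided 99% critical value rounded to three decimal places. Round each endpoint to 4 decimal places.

(0.6557, 0.7251)

p̂ = 809/1170 = 0.69145; z = 2.576, so z² = 6.635776.
1 + z²/n = 1.005672.
Center = (0.69145 + 0.002836)/1.005672 = 0.69037.
Radicand: p̂(1−p̂)/n + z²/(4n²) = 0.000182347 + 0.000001212 = 0.000183559.
Half-width = 2.576·√0.000183559/1.005672 = 0.03470.
CI: 0.69037 ± 0.03470 = (0.6557, 0.7251).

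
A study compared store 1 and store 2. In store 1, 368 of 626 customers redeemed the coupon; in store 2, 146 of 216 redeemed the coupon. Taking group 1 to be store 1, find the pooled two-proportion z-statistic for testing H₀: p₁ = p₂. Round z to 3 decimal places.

p̂₁ = 368/626 = 0.58786, p̂₂ = 146/216 = 0.67593.
Pooling: p̂ = 514/842 = 0.61045.
Pooled SE = √[0.2378005·0.00622707] ≈ 0.038481.
z = (p̂₁ − p̂₂)/SE = (0.58786 − 0.67593)/0.038481 = -0.08807/0.038481 = -2.289.

z = -2.289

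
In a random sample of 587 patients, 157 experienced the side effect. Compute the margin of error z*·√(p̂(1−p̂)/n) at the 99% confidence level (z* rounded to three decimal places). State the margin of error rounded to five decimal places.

ME = 0.04706

The sample proportion is 157/587 = 0.26746.
SE = √(p̂(1−p̂)/n) = √(0.195926/587) = 0.018270.
For 99% confidence, z* = 2.576.
Margin of error = z*·SE = 2.576 × 0.018270 = 0.04706.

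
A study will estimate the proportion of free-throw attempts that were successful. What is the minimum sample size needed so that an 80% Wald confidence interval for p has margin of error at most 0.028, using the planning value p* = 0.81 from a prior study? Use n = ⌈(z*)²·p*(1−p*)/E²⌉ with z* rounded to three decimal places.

n = 323

z* = 1.282 at the 80% level.
p*(1−p*) = 0.1539.
(z*)²·p*(1−p*)/E² = 1.643524·0.1539/0.000784 = 322.625.
⌈322.625⌉ = 323.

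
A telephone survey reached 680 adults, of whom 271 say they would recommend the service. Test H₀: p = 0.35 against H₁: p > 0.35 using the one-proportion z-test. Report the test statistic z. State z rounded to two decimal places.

z = 2.65

Sample proportion p̂ = 271/680 = 0.39853.
Null standard error: √(0.35·0.65/680) = √0.000334559 = 0.018291.
z = (p̂ − p₀)/SE = (0.39853 − 0.35)/0.018291 = 2.65.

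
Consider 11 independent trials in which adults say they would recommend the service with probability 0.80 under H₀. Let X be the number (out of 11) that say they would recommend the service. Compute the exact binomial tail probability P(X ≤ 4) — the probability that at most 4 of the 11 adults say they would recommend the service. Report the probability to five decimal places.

X ~ Binomial(n=11, p=0.80).
P(X ≤ 4) = Σ_{j=0}^{4} C(11,j)·0.80^j·0.20^{11−j}.
= 0.000000 + 0.000001 + 0.000018 + 0.000216 + 0.001730 = 0.00197.

P = 0.00197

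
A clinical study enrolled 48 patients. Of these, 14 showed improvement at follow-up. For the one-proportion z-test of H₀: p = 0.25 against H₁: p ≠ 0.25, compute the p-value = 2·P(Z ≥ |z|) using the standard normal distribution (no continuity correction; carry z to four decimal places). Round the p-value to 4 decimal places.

p-value = 0.5050

The sample proportion is 14/48 = 0.29167.
Under H₀, SE = √(p₀(1−p₀)/n) = √(0.25·0.75/48) = √0.003906250 = 0.062500.
z = (p̂ − p₀)/SE = (14/48 − 0.25)/0.062500 ≈ 0.6667.
From the standard normal, 2·P(Z ≥ |z|) = 0.5050.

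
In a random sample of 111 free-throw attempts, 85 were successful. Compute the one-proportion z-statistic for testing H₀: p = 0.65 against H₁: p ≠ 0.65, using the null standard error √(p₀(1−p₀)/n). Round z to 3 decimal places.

z = 2.557

p̂ = 85/111 = 0.76577.
Under H₀, SE = √(p₀(1−p₀)/n) = √(0.65·0.35/111) = √0.002049550 = 0.045272.
z = (0.76577 − 0.65)/0.045272 = 0.11577/0.045272 = 2.557.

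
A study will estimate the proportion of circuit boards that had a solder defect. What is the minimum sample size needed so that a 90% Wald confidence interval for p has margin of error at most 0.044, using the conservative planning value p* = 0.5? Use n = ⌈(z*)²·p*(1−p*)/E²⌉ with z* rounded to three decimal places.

z* = 1.645 at the 90% level.
p*(1−p*) = 0.2500.
Required n before rounding: 2.706025 × 0.2500 / 0.044² = 349.435.
Rounding up, n = 350.

n = 350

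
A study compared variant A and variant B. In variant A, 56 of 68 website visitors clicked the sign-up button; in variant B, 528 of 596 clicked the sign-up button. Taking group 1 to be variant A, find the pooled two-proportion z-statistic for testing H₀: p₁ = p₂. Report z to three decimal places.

z = -1.497

p̂₁ = 56/68 = 0.82353, p̂₂ = 528/596 = 0.88591.
Pooling: p̂ = 584/664 = 0.87952.
SE = √[p̂(1−p̂)(1/n₁+1/n₂)] = √[0.87952·0.12048·(1/68+1/596)] ≈ 0.041667.
z = (p̂₁ − p̂₂)/SE = (0.82353 − 0.88591)/0.041667 = -0.06238/0.041667 = -1.497.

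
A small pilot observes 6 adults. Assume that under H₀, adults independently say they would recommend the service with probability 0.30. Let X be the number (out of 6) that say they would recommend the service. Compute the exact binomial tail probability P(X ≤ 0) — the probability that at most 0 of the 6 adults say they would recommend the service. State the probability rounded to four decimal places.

X ~ Binomial(n=6, p=0.30).
P(X ≤ 0) = C(6,0)·0.30^0·0.70^6.
= 0.117649 = 0.1176.

P = 0.1176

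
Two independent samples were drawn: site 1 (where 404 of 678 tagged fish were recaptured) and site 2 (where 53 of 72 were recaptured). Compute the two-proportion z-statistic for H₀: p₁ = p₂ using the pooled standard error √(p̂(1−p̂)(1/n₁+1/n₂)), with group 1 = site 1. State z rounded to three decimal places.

p̂₁ = 404/678 = 0.59587, p̂₂ = 53/72 = 0.73611.
Pooling: p̂ = 457/750 = 0.60933.
Pooled SE = √[0.2380462·0.01536382] ≈ 0.060476.
z = -0.14024/0.060476 = -2.319.

z = -2.319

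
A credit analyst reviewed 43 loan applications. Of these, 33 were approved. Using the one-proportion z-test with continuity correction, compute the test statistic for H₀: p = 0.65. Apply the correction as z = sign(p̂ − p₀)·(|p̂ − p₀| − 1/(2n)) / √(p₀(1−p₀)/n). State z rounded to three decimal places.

z = 1.455

With x = 33 successes in n = 43, p̂ = 0.76744. p̂ − p₀ = 0.117442.
1/(2n) = 0.011628.
Corrected numerator: |0.117442| − 0.011628 = 0.105814.
Null standard error: √(0.65·0.35/43) = √0.005290698 = 0.072737.
z = (+)0.105814/0.072737 = 1.455.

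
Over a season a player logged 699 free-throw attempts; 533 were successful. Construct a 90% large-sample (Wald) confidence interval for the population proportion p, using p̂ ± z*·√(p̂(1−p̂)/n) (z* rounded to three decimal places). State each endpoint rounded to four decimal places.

(0.7360, 0.7890)

The sample proportion is 533/699 = 0.76252.
Standard error of p̂: √(0.181084/699) = √0.000259062 = 0.016095.
The 90% critical value is z* = 1.645.
Margin of error: 1.645 × 0.016095 = 0.02648.
Interval: 0.76252 ± 0.02648 → (0.7360, 0.7890).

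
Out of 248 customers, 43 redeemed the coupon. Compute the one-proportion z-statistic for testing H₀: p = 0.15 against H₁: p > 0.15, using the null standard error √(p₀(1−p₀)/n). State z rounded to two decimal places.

z = 1.03

p̂ = 43/248 = 0.17339.
Under H₀, SE = √(p₀(1−p₀)/n) = √(0.15·0.85/248) = √0.000514113 = 0.022674.
Test statistic: z = 0.02339/0.022674 = 1.03.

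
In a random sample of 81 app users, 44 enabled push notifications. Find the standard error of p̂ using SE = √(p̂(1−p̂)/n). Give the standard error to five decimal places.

SE = 0.05535

Sample proportion p̂ = 44/81 = 0.54321.
p̂(1−p̂) = 0.248133.
SE = √(0.248133/81) = 0.05535.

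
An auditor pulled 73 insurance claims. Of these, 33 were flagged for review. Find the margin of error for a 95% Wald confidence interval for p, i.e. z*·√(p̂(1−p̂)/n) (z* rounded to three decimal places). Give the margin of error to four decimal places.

With x = 33 successes in n = 73, p̂ = 0.45205.
Standard error of p̂: √(0.247701/73) = √0.003393168 = 0.058251.
The 95% critical value is z* = 1.960.
ME = 1.960·0.058251 = 0.1142.

ME = 0.1142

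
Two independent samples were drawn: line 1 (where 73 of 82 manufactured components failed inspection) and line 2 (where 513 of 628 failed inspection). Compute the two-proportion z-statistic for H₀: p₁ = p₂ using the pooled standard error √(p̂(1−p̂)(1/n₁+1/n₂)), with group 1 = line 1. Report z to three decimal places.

p̂₁ = 73/82 = 0.89024, p̂₂ = 513/628 = 0.81688.
Pooling: p̂ = 586/710 = 0.82535.
Pooled SE = √[0.1441460·0.01378748] ≈ 0.044580.
z = 0.07336/0.044580 = 1.646.

z = 1.646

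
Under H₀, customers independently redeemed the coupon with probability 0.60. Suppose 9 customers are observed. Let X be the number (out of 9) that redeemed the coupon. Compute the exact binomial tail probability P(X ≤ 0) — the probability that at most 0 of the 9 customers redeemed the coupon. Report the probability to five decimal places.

X ~ Binomial(n=9, p=0.60).
P(X ≤ 0) = C(9,0)·0.60^0·0.40^9.
= 0.000262 = 0.00026.

P = 0.00026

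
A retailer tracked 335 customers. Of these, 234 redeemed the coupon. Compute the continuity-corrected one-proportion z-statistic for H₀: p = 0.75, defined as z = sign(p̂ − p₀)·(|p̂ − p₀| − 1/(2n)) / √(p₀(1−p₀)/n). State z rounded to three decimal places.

z = -2.113

Sample proportion p̂ = 234/335 = 0.69851. p̂ − p₀ = -0.051493.
1/(2n) = 0.001493.
Corrected numerator: |-0.051493| − 0.001493 = 0.050000.
Under H₀, SE = √(p₀(1−p₀)/n) = √(0.75·0.25/335) = √0.000559701 = 0.023658.
z = −0.050000/0.023658 = -2.113.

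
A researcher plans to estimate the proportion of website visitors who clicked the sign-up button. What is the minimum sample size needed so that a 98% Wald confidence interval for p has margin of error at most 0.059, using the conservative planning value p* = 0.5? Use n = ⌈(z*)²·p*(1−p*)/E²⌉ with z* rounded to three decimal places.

n = 389

For 98% confidence, z* = 2.326.
p*(1−p*) = 0.50·0.50 = 0.2500.
(z*)²·p*(1−p*)/E² = 5.410276·0.2500/0.003481 = 388.558.
⌈388.558⌉ = 389.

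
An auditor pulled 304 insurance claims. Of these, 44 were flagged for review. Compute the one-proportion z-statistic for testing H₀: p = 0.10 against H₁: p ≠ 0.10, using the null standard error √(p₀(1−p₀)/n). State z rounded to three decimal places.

z = 2.600

The sample proportion is 44/304 = 0.14474.
SE₀ = √(0.10·0.90/304) = 0.017206.
Test statistic: z = 0.04474/0.017206 = 2.600.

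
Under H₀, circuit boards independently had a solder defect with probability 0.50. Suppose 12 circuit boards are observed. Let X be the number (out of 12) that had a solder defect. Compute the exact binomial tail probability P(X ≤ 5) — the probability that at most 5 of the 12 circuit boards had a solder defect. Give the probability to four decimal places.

X ~ Binomial(n=12, p=0.50).
P(X ≤ 5) = Σ_{j=0}^{5} C(12,j)·0.50^j·0.50^{12−j}.
= 0.000244 + 0.002930 + 0.016113 + 0.053711 + 0.120850 + 0.193359 = 0.3872.

P = 0.3872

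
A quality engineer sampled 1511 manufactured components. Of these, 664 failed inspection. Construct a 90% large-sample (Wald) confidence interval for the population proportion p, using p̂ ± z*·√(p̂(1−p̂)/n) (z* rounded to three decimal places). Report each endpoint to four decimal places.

The sample proportion is 664/1511 = 0.43944.
SE(p̂) = √(0.43944·0.56056/1511) = 0.012768.
For 90% confidence, z* = 1.645.
Margin = 1.645·0.012768 = 0.02100.
So the interval runs from 0.4184 to 0.4604.

(0.4184, 0.4604)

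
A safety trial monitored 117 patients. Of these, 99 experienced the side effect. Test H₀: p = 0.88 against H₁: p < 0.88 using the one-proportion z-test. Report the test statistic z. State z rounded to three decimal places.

The sample proportion is 99/117 = 0.84615.
SE₀ = √(0.88·0.12/117) = 0.030043.
Test statistic: z = -0.03385/0.030043 = -1.127.

z = -1.127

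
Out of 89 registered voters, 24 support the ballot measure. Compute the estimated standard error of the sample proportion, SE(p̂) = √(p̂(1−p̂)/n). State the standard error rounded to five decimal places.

SE = 0.04704

p̂ = 24/89 = 0.26966.
p̂(1−p̂) = 0.196943.
Dividing by n and taking the root: √0.002212843 = 0.04704.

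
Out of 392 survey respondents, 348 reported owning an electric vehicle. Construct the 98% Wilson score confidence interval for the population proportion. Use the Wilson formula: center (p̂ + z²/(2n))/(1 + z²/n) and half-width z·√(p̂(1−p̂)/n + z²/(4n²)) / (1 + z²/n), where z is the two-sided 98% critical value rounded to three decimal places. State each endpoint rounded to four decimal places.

p̂ = 348/392 = 0.88776; z = 2.326, so z² = 5.410276.
1 + z²/n = 1.013802.
Adjusted center: (0.88776 + z²/(2n))/1.013802 = 0.88248.
Radicand: p̂(1−p̂)/n + z²/(4n²) = 0.000254199 + 0.000008802 = 0.000263001.
Half-width = 2.326·√0.000263001/1.013802 = 0.03721.
Interval: 0.88248 ± 0.03721 → (0.8453, 0.9197).

(0.8453, 0.9197)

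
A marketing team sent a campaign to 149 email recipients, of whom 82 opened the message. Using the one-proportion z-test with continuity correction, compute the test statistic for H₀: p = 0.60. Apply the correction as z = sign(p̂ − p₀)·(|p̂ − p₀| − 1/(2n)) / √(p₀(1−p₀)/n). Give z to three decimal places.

z = -1.154

p̂ = 82/149 = 0.55034. p̂ − p₀ = -0.049664.
Continuity correction 1/(2n) = 1/298 = 0.003356.
Corrected numerator: |-0.049664| − 0.003356 = 0.046308.
SE₀ = √(0.60·0.40/149) = 0.040134.
z = (−)0.046308/0.040134 = -1.154.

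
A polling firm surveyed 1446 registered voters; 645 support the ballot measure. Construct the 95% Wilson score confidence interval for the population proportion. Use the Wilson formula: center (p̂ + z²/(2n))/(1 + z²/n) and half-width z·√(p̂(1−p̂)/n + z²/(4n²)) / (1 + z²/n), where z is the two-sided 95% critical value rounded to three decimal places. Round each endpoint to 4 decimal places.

(0.4206, 0.4718)

p̂ = 645/1446 = 0.44606; z = 1.960, so z² = 3.841600.
1 + z²/n = 1.002657.
Center = (0.44606 + 0.001328)/1.002657 = 0.44620.
Radicand: p̂(1−p̂)/n + z²/(4n²) = 0.000170878 + 0.000000459 = 0.000171337.
Half-width = z·√(radicand)/denom = 1.960·0.013090/1.002657 = 0.02559.
Interval: 0.44620 ± 0.02559 → (0.4206, 0.4718).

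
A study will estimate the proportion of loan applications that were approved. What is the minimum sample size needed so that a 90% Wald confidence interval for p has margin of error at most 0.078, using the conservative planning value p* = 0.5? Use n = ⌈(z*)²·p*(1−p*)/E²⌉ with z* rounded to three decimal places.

n = 112

z* = 1.645 at the 90% level.
p*(1−p*) = 0.50·0.50 = 0.2500.
Required n before rounding: 2.706025 × 0.2500 / 0.078² = 111.194.
⌈111.194⌉ = 112.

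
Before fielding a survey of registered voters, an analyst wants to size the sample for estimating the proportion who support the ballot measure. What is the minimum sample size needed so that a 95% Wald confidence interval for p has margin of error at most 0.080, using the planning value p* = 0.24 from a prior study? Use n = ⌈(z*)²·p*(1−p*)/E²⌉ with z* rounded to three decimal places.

z* = 1.960 at the 95% level.
p*(1−p*) = 0.1824.
(z*)²·p*(1−p*)/E² = 3.841600·0.1824/0.006400 = 109.486.
⌈109.486⌉ = 110.

n = 110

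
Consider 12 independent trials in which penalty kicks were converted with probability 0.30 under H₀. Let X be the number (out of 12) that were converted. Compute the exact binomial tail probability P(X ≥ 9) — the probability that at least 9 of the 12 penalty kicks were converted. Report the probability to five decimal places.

P = 0.00169

X is binomial with n = 12 and p = 0.30.
P(X ≥ 9) = C(12,9)·0.30^9·0.70^3 + C(12,10)·0.30^10·0.70^2 + C(12,11)·0.30^11·0.70^1 + C(12,12)·0.30^12·0.70^0.
= 0.001485 + 0.000191 + 0.000015 + 0.000001 = 0.00169.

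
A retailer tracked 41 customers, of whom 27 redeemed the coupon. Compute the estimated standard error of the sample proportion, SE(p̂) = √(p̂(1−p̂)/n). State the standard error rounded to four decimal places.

SE = 0.0741

With x = 27 successes in n = 41, p̂ = 0.65854.
p̂(1−p̂) = 0.65854·0.34146 = 0.224865.
Dividing by n and taking the root: √0.005484512 = 0.0741.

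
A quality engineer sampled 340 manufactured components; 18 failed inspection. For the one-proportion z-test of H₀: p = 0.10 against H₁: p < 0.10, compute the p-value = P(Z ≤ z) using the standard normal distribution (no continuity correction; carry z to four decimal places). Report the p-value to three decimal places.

With x = 18 successes in n = 340, p̂ = 0.05294.
Null standard error: √(0.10·0.90/340) = √0.000264706 = 0.016270.
Test statistic (full precision, shown to 4 dp): z = (18/340 − 0.10)/SE₀ ≈ -2.8924.
From the standard normal, P(Z ≤ z) = 0.002.

p-value = 0.002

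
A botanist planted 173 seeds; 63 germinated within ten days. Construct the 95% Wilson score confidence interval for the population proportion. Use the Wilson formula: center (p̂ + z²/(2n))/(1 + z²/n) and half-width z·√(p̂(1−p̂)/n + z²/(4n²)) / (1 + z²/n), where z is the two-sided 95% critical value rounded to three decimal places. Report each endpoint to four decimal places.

(0.2961, 0.4381)

Here p̂ = 63/173 = 0.36416 and z = 1.960 (z² = 3.841600).
Denominator 1 + z²/n = 1 + 3.841600/173 = 1.022206.
Center = (0.36416 + 0.011103)/1.022206 = 0.36711.
Radicand: p̂(1−p̂)/n + z²/(4n²) = 0.001338428 + 0.000032089 = 0.001370517.
Half-width = 1.960·√0.001370517/1.022206 = 0.07098.
Interval: 0.36711 ± 0.07098 → (0.2961, 0.4381).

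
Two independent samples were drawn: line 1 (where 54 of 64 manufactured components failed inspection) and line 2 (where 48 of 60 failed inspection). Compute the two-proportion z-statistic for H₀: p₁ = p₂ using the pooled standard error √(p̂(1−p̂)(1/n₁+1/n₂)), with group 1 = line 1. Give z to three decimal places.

z = 0.637

Sample proportions: p̂₁ = 54/64 = 0.84375 and p̂₂ = 48/60 = 0.80000.
Pooling: p̂ = 102/124 = 0.82258.
SE = √[p̂(1−p̂)(1/n₁+1/n₂)] = √[0.82258·0.17742·(1/64+1/60)] ≈ 0.068649.
z = 0.04375/0.068649 = 0.637.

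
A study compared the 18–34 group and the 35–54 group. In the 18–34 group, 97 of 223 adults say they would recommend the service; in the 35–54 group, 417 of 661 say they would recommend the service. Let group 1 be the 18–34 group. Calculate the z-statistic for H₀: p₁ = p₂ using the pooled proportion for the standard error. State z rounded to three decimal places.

z = -5.127

p̂₁ = 97/223 = 0.43498, p̂₂ = 417/661 = 0.63086.
Pooled p̂ = (97+417)/(223+661) = 514/884 = 0.58145.
SE = √[p̂(1−p̂)(1/n₁+1/n₂)] = √[0.58145·0.41855·(1/223+1/661)] ≈ 0.038203.
z = (p̂₁ − p̂₂)/SE = (0.43498 − 0.63086)/0.038203 = -0.19588/0.038203 = -5.127.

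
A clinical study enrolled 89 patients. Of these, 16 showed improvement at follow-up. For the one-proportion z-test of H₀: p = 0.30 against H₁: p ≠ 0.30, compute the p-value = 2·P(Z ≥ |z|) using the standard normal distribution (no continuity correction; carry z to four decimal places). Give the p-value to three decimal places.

p-value = 0.013

p̂ = 16/89 = 0.17978.
Under H₀, SE = √(p₀(1−p₀)/n) = √(0.30·0.70/89) = √0.002359551 = 0.048575.
z = (p̂ − p₀)/SE = (16/89 − 0.30)/0.048575 ≈ -2.4750.
From the standard normal, 2·P(Z ≥ |z|) = 0.013.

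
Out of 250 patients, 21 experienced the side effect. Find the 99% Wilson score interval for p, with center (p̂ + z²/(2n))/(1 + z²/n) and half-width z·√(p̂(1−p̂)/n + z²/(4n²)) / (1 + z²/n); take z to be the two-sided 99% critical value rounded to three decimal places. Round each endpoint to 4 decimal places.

(0.0489, 0.1406)

p̂ = 21/250 = 0.08400; z = 2.576, so z² = 6.635776.
Denominator 1 + z²/n = 1 + 6.635776/250 = 1.026543.
Adjusted center: (0.08400 + z²/(2n))/1.026543 = 0.09476.
Radicand: p̂(1−p̂)/n + z²/(4n²) = 0.000307776 + 0.000026543 = 0.000334319.
Half-width = 2.576·√0.000334319/1.026543 = 0.04588.
CI: 0.09476 ± 0.04588 = (0.0489, 0.1406).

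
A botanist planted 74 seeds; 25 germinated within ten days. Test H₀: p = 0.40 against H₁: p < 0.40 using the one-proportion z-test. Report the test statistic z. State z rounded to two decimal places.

The sample proportion is 25/74 = 0.33784.
Under H₀, SE = √(p₀(1−p₀)/n) = √(0.40·0.60/74) = √0.003243243 = 0.056949.
z = (0.33784 − 0.40)/0.056949 = -0.06216/0.056949 = -1.09.

z = -1.09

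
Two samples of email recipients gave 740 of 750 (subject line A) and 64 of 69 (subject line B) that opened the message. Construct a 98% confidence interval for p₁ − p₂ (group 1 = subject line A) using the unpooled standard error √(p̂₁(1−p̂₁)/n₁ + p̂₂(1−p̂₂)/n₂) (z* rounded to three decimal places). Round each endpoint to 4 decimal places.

p̂₁ = 0.98667, p̂₂ = 0.92754, so the observed difference is 0.05913.
Unpooled SE = √(p̂₁(1−p̂₁)/n₁ + p̂₂(1−p̂₂)/n₂) = √(0.000017541 + 0.000974098) = 0.031490.
For 98% confidence, z* = 2.326. Margin of error = 0.07325.
Interval: 0.05913 ± 0.07325 → (-0.0141, 0.1324).

(-0.0141, 0.1324)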